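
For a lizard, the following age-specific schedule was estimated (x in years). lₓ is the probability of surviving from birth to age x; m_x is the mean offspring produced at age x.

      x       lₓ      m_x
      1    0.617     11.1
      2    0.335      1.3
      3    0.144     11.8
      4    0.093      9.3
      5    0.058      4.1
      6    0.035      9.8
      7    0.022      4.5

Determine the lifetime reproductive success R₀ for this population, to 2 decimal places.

R₀ = Σ lₓ m_x:
  age 1: 0.617 × 11.1 = 6.8487
  age 2: 0.335 × 1.3 = 0.4355
  age 3: 0.144 × 11.8 = 1.6992
  age 4: 0.093 × 9.3 = 0.8649
  age 5: 0.058 × 4.1 = 0.2378
  age 6: 0.035 × 9.8 = 0.3430
  age 7: 0.022 × 4.5 = 0.0990
R₀ = 6.8487 + 0.4355 + 1.6992 + 0.8649 + 0.2378 + 0.3430 + 0.0990 = 10.5281

10.53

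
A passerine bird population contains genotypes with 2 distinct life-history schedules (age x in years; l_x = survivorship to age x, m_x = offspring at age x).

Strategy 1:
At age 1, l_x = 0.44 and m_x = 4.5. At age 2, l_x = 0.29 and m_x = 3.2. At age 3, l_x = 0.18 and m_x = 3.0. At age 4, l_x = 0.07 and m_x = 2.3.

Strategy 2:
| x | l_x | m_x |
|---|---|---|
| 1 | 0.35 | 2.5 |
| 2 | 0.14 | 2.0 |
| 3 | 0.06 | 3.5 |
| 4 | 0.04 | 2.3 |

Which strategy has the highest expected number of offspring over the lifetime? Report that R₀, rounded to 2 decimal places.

Strategy 1: R₀ = 0.44×4.5 + 0.29×3.2 + 0.18×3.0 + 0.07×2.3 = 3.6090
Strategy 2: R₀ = 0.35×2.5 + 0.14×2.0 + 0.06×3.5 + 0.04×2.3 = 1.4570
Highest R₀: strategy 1 with 3.6090.

3.61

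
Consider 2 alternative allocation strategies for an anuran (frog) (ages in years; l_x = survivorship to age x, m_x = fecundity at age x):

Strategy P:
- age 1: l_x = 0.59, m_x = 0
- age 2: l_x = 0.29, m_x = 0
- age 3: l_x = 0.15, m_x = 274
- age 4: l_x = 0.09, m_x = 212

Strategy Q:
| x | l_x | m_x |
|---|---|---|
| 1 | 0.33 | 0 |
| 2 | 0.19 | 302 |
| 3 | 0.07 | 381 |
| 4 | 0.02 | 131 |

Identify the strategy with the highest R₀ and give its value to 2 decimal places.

Strategy P: R₀ = 0.59×0 + 0.29×0 + 0.15×274 + 0.09×212 = 60.1800
Strategy Q: R₀ = 0.33×0 + 0.19×302 + 0.07×381 + 0.02×131 = 86.6700
Highest R₀: strategy Q with 86.6700.

86.67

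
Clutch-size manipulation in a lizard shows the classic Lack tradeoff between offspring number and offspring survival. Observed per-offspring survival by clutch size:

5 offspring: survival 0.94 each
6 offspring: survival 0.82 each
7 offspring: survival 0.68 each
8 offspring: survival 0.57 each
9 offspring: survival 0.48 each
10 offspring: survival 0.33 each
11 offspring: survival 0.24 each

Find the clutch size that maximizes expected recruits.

Expected recruits = c × s(c):
  c=5: 5 × 0.94 = 4.700
  c=6: 6 × 0.82 = 4.920
  c=7: 7 × 0.68 = 4.760
  c=8: 8 × 0.57 = 4.560
  c=9: 9 × 0.48 = 4.320
  c=10: 10 × 0.33 = 3.300
  c=11: 11 × 0.24 = 2.640
Maximum at c = 6 (4.920 recruits).

6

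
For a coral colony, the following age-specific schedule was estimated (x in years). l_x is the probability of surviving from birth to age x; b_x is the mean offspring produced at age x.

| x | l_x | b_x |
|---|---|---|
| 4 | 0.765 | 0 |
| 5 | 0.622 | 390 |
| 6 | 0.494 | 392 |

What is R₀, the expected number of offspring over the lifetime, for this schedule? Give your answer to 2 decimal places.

R₀ = Σ l_x b_x:
  age 4: 0.765 × 0 = 0.0000
  age 5: 0.622 × 390 = 242.5800
  age 6: 0.494 × 392 = 193.6480
R₀ = 0.0000 + 242.5800 + 193.6480 = 436.2280

436.23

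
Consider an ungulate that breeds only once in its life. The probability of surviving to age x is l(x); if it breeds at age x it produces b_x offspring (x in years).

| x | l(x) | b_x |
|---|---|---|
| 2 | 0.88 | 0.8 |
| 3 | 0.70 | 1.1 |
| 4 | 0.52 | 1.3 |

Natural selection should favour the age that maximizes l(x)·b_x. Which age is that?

Expected offspring if breeding at age x = l(x) × b_x:
  age 2: 0.88 × 0.8 = 0.704
  age 3: 0.70 × 1.1 = 0.770
  age 4: 0.52 × 1.3 = 0.676
Maximum at age 3 (0.770).

3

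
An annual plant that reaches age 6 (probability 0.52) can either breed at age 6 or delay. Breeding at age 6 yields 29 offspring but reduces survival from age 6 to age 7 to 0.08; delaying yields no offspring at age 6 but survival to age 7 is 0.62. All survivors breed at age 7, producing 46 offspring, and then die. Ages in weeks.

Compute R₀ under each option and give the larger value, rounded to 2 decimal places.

16.99

breed at age 6: R₀ = 0.52 × (29 + 0.08 × 46) = 0.52 × 32.6800 = 16.9936
delay to age 7: R₀ = 0.52 × (0.62 × 46) = 0.52 × 28.5200 = 14.8304
Higher: breed at age 6 (16.9936).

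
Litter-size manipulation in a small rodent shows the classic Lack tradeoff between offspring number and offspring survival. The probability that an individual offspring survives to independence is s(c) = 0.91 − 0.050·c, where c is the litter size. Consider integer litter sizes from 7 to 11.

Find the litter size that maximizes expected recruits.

Expected recruits = c × s(c):
  c=7: 7 × 0.560 = 3.920
  c=8: 8 × 0.510 = 4.080
  c=9: 9 × 0.460 = 4.140
  c=10: 10 × 0.410 = 4.100
  c=11: 11 × 0.360 = 3.960
Maximum at c = 9 (4.140 recruits).

9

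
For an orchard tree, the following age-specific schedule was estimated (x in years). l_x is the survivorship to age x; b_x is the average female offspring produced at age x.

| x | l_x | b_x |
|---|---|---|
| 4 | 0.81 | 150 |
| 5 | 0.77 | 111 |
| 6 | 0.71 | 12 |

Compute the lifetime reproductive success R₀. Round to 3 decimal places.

R₀ = Σ l_x b_x:
  age 4: 0.81 × 150 = 121.5000
  age 5: 0.77 × 111 = 85.4700
  age 6: 0.71 × 12 = 8.5200
R₀ = 121.5000 + 85.4700 + 8.5200 = 215.4900

215.490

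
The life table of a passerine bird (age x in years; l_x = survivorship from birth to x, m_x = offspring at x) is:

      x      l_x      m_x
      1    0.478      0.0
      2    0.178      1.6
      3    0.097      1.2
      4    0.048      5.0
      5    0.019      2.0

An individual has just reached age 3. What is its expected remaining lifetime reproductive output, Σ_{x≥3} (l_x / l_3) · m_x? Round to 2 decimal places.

l_3 = 0.097. Conditional survival from age 3 to x is l_x / l_3.
  x=3: (0.097/0.097) × 1.2 = 1.2000
  x=4: (0.048/0.097) × 5.0 = 2.4742
  x=5: (0.019/0.097) × 2.0 = 0.3918
Sum = 1.2000 + 2.4742 + 0.3918 = 4.0660

4.07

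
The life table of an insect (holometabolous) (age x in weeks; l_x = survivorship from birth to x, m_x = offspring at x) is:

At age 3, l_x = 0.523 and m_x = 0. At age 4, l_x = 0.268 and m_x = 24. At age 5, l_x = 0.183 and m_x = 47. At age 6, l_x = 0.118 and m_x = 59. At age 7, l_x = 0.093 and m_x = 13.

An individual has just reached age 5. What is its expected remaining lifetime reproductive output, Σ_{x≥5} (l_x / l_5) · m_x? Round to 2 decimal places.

91.65

l_5 = 0.183. Conditional survival from age 5 to x is l_x / l_5.
  x=5: (0.183/0.183) × 47 = 47.0000
  x=6: (0.118/0.183) × 59 = 38.0437
  x=7: (0.093/0.183) × 13 = 6.6066
Sum = 47.0000 + 38.0437 + 6.6066 = 91.6503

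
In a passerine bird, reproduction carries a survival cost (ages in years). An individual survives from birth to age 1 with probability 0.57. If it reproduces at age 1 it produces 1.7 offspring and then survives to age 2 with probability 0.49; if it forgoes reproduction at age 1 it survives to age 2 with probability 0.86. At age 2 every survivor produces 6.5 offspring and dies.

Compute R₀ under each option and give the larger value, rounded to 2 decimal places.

breed at age 1: R₀ = 0.57 × (1.7 + 0.49 × 6.5) = 0.57 × 4.8850 = 2.7844
delay to age 2: R₀ = 0.57 × (0.86 × 6.5) = 0.57 × 5.5900 = 3.1863
Higher: delay to age 2 (3.1863).

3.19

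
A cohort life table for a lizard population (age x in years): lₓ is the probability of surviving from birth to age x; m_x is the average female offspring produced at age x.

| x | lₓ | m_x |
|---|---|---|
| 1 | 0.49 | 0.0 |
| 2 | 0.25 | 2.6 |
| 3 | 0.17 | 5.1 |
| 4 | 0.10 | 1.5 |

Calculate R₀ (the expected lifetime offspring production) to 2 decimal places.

R₀ = Σ lₓ m_x:
  age 1: 0.49 × 0.0 = 0.0000
  age 2: 0.25 × 2.6 = 0.6500
  age 3: 0.17 × 5.1 = 0.8670
  age 4: 0.10 × 1.5 = 0.1500
R₀ = 0.0000 + 0.6500 + 0.8670 + 0.1500 = 1.6670

1.67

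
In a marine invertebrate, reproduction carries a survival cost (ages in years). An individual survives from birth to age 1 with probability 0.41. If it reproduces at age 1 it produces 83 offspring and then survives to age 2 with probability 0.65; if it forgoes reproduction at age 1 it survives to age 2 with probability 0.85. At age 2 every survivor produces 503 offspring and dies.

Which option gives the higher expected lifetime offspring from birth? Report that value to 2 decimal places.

175.30

breed at age 1: R₀ = 0.41 × (83 + 0.65 × 503) = 0.41 × 409.9500 = 168.0795
delay to age 2: R₀ = 0.41 × (0.85 × 503) = 0.41 × 427.5500 = 175.2955
Higher: delay to age 2 (175.2955).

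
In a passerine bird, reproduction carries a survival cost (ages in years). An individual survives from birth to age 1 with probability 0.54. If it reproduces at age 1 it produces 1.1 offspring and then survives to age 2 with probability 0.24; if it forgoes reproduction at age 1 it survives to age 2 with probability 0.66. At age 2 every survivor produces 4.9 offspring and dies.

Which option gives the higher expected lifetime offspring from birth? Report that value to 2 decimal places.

1.75

breed at age 1: R₀ = 0.54 × (1.1 + 0.24 × 4.9) = 0.54 × 2.2760 = 1.2290
delay to age 2: R₀ = 0.54 × (0.66 × 4.9) = 0.54 × 3.2340 = 1.7464
Higher: delay to age 2 (1.7464).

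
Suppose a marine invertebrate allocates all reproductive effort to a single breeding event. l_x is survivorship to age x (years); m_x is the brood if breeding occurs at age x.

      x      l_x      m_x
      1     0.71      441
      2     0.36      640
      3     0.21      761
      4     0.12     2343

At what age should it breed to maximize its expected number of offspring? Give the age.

1

Expected offspring if breeding at age x = l_x × m_x:
  age 1: 0.71 × 441 = 313.110
  age 2: 0.36 × 640 = 230.400
  age 3: 0.21 × 761 = 159.810
  age 4: 0.12 × 2343 = 281.160
Maximum at age 1 (313.110).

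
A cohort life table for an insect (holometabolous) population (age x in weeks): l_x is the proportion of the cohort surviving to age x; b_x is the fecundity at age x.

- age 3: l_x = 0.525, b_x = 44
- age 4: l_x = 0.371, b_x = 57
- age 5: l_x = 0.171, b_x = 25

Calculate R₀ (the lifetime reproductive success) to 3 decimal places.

R₀ = Σ l_x b_x:
  age 3: 0.525 × 44 = 23.1000
  age 4: 0.371 × 57 = 21.1470
  age 5: 0.171 × 25 = 4.2750
R₀ = 23.1000 + 21.1470 + 4.2750 = 48.5220

48.522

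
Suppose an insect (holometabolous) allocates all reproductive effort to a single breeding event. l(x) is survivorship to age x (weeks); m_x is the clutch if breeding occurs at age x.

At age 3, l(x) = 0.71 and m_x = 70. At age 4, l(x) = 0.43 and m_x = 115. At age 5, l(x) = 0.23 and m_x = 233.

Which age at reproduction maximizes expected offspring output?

5

Expected offspring if breeding at age x = l(x) × m_x:
  age 3: 0.71 × 70 = 49.700
  age 4: 0.43 × 115 = 49.450
  age 5: 0.23 × 233 = 53.590
Maximum at age 5 (53.590).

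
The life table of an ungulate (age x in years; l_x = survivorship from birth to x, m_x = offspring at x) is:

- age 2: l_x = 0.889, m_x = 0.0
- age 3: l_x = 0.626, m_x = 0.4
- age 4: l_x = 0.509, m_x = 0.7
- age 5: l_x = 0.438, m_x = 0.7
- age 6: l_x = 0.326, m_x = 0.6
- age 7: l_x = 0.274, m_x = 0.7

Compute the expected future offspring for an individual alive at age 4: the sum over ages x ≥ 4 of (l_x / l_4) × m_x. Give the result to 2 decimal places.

l_4 = 0.509. Conditional survival from age 4 to x is l_x / l_4.
  x=4: (0.509/0.509) × 0.7 = 0.7000
  x=5: (0.438/0.509) × 0.7 = 0.6024
  x=6: (0.326/0.509) × 0.6 = 0.3843
  x=7: (0.274/0.509) × 0.7 = 0.3768
Sum = 0.7000 + 0.6024 + 0.3843 + 0.3768 = 2.0635

2.06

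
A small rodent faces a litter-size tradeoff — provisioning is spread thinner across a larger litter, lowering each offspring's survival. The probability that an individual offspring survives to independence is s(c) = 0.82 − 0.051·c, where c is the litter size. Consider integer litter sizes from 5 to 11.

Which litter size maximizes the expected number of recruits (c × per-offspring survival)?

Expected recruits = c × s(c):
  c=5: 5 × 0.565 = 2.825
  c=6: 6 × 0.514 = 3.084
  c=7: 7 × 0.463 = 3.241
  c=8: 8 × 0.412 = 3.296
  c=9: 9 × 0.361 = 3.249
  c=10: 10 × 0.310 = 3.100
  c=11: 11 × 0.259 = 2.849
Maximum at c = 8 (3.296 recruits).

8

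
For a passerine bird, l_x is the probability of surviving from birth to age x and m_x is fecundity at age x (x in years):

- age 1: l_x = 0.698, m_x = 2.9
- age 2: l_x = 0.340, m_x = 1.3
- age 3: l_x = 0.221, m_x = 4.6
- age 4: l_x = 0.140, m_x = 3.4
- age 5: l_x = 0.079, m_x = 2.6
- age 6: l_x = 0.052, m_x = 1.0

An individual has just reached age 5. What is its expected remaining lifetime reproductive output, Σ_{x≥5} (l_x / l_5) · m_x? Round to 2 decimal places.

3.26

l_5 = 0.079. Conditional survival from age 5 to x is l_x / l_5.
  x=5: (0.079/0.079) × 2.6 = 2.6000
  x=6: (0.052/0.079) × 1.0 = 0.6582
Sum = 2.6000 + 0.6582 = 3.2582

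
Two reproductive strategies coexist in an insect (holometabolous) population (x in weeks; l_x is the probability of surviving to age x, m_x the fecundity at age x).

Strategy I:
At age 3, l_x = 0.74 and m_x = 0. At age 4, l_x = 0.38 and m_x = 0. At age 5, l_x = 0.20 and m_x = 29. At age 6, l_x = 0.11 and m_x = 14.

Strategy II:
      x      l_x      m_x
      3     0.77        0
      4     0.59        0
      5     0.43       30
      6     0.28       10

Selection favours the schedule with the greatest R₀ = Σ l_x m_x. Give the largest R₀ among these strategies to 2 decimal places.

Strategy I: R₀ = 0.74×0 + 0.38×0 + 0.20×29 + 0.11×14 = 7.3400
Strategy II: R₀ = 0.77×0 + 0.59×0 + 0.43×30 + 0.28×10 = 15.7000
Highest R₀: strategy II with 15.7000.

15.70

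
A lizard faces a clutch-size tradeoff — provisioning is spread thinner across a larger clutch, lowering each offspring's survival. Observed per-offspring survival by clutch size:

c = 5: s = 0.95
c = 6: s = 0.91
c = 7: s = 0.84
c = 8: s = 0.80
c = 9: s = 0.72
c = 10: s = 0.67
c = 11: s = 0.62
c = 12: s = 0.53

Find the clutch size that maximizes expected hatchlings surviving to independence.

11

Expected hatchlings surviving to independence = c × s(c):
  c=5: 5 × 0.95 = 4.750
  c=6: 6 × 0.91 = 5.460
  c=7: 7 × 0.84 = 5.880
  c=8: 8 × 0.80 = 6.400
  c=9: 9 × 0.72 = 6.480
  c=10: 10 × 0.67 = 6.700
  c=11: 11 × 0.62 = 6.820
  c=12: 12 × 0.53 = 6.360
Maximum at c = 11 (6.820 hatchlings surviving to independence).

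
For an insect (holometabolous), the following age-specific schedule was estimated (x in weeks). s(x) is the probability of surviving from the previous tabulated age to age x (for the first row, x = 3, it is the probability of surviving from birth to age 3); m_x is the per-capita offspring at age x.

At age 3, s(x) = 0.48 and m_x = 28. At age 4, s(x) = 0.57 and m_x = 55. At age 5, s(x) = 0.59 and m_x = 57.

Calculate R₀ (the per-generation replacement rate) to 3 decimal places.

Survivorship from birth: l_x = s_3·s_4·…·s_x.
  l_3 = 0.48000
  l_4 = 0.27360
  l_5 = 0.16142
R₀ = Σ l_x m_x:
  age 3: 0.48000 × 28 = 13.4400
  age 4: 0.27360 × 55 = 15.0480
  age 5: 0.16142 × 57 = 9.2009
R₀ = 13.4400 + 15.0480 + 9.2009 = 37.6889

37.689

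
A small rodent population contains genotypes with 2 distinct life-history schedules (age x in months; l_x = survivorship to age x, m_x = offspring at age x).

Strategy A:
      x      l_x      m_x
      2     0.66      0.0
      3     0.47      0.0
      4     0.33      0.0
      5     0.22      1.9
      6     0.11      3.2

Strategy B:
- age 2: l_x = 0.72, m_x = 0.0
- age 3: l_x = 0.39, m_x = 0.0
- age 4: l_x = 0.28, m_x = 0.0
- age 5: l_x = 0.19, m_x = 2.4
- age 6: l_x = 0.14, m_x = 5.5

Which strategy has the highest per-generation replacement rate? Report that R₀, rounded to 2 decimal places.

Strategy A: R₀ = 0.66×0.0 + 0.47×0.0 + 0.33×0.0 + 0.22×1.9 + 0.11×3.2 = 0.7700
Strategy B: R₀ = 0.72×0.0 + 0.39×0.0 + 0.28×0.0 + 0.19×2.4 + 0.14×5.5 = 1.2260
Highest R₀: strategy B with 1.2260.

1.23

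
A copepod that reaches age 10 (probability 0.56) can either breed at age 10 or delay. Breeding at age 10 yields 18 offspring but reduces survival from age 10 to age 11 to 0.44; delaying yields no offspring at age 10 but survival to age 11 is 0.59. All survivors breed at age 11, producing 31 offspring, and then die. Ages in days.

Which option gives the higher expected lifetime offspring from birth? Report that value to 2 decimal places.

17.72

breed at age 10: R₀ = 0.56 × (18 + 0.44 × 31) = 0.56 × 31.6400 = 17.7184
delay to age 11: R₀ = 0.56 × (0.59 × 31) = 0.56 × 18.2900 = 10.2424
Higher: breed at age 10 (17.7184).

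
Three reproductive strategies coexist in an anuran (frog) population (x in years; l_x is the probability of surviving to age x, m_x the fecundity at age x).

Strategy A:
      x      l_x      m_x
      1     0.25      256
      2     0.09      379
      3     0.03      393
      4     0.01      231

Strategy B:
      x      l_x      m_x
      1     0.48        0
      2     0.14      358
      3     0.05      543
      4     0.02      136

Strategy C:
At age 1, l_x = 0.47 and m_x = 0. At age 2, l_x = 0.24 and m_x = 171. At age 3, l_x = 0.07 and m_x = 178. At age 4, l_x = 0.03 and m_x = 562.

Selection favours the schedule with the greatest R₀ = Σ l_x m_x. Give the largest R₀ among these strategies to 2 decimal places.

112.21

Strategy A: R₀ = 0.25×256 + 0.09×379 + 0.03×393 + 0.01×231 = 112.2100
Strategy B: R₀ = 0.48×0 + 0.14×358 + 0.05×543 + 0.02×136 = 79.9900
Strategy C: R₀ = 0.47×0 + 0.24×171 + 0.07×178 + 0.03×562 = 70.3600
Highest R₀: strategy A with 112.2100.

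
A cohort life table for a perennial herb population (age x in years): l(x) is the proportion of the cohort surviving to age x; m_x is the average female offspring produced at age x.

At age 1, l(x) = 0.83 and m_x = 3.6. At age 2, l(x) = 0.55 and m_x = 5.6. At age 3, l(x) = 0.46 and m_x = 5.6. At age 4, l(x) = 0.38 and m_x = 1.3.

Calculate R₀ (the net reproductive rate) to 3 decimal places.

9.138

R₀ = Σ l(x) m_x:
  age 1: 0.83 × 3.6 = 2.9880
  age 2: 0.55 × 5.6 = 3.0800
  age 3: 0.46 × 5.6 = 2.5760
  age 4: 0.38 × 1.3 = 0.4940
R₀ = 2.9880 + 3.0800 + 2.5760 + 0.4940 = 9.1380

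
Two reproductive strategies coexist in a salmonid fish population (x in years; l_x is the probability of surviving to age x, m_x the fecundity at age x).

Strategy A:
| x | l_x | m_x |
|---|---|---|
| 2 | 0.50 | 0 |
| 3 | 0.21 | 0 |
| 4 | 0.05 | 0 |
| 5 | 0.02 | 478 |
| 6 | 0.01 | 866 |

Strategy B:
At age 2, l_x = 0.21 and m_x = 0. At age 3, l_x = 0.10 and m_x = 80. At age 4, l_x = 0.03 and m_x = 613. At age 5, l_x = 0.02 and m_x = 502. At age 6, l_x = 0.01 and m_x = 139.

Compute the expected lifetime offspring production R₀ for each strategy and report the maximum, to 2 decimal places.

37.82

Strategy A: R₀ = 0.50×0 + 0.21×0 + 0.05×0 + 0.02×478 + 0.01×866 = 18.2200
Strategy B: R₀ = 0.21×0 + 0.10×80 + 0.03×613 + 0.02×502 + 0.01×139 = 37.8200
Highest R₀: strategy B with 37.8200.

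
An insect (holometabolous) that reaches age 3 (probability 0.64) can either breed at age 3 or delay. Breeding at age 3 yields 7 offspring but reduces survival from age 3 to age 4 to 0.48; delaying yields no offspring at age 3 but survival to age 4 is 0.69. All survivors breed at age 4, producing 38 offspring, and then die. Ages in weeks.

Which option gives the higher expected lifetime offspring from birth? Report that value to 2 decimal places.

16.78

breed at age 3: R₀ = 0.64 × (7 + 0.48 × 38) = 0.64 × 25.2400 = 16.1536
delay to age 4: R₀ = 0.64 × (0.69 × 38) = 0.64 × 26.2200 = 16.7808
Higher: delay to age 4 (16.7808).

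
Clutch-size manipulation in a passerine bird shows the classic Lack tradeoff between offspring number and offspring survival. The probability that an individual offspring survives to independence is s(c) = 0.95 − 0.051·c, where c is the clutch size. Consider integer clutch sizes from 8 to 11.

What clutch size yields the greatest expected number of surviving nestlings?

Expected surviving nestlings = c × s(c):
  c=8: 8 × 0.542 = 4.336
  c=9: 9 × 0.491 = 4.419
  c=10: 10 × 0.440 = 4.400
  c=11: 11 × 0.389 = 4.279
Maximum at c = 9 (4.419 surviving nestlings).

9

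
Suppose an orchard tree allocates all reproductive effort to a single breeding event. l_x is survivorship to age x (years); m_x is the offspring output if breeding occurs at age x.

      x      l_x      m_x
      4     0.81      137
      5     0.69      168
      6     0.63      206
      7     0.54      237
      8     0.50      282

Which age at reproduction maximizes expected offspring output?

Expected offspring if breeding at age x = l_x × m_x:
  age 4: 0.81 × 137 = 110.970
  age 5: 0.69 × 168 = 115.920
  age 6: 0.63 × 206 = 129.780
  age 7: 0.54 × 237 = 127.980
  age 8: 0.50 × 282 = 141.000
Maximum at age 8 (141.000).

8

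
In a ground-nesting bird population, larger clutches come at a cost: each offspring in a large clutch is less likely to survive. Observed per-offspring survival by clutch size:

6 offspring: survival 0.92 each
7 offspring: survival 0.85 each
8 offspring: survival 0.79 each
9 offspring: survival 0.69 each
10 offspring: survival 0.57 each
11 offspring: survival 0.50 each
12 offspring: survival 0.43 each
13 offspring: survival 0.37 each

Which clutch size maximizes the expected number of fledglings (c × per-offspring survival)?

8

Expected fledglings = c × s(c):
  c=6: 6 × 0.92 = 5.520
  c=7: 7 × 0.85 = 5.950
  c=8: 8 × 0.79 = 6.320
  c=9: 9 × 0.69 = 6.210
  c=10: 10 × 0.57 = 5.700
  c=11: 11 × 0.50 = 5.500
  c=12: 12 × 0.43 = 5.160
  c=13: 13 × 0.37 = 4.810
Maximum at c = 8 (6.320 fledglings).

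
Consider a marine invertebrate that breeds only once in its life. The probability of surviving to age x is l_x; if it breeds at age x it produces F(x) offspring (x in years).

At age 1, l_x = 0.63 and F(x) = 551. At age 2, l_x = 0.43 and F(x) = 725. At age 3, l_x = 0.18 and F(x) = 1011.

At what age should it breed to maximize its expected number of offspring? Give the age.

1

Expected offspring if breeding at age x = l_x × F(x):
  age 1: 0.63 × 551 = 347.130
  age 2: 0.43 × 725 = 311.750
  age 3: 0.18 × 1011 = 181.980
Maximum at age 1 (347.130).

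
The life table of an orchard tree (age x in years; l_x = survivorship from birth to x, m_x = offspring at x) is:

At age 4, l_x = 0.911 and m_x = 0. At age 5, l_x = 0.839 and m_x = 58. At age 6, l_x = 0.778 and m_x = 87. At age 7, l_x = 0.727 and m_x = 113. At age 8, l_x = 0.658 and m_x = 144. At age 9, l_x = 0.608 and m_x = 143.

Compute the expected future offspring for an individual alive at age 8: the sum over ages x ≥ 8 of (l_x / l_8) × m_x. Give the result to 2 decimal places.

276.13

l_8 = 0.658. Conditional survival from age 8 to x is l_x / l_8.
  x=8: (0.658/0.658) × 144 = 144.0000
  x=9: (0.608/0.658) × 143 = 132.1337
Sum = 144.0000 + 132.1337 = 276.1337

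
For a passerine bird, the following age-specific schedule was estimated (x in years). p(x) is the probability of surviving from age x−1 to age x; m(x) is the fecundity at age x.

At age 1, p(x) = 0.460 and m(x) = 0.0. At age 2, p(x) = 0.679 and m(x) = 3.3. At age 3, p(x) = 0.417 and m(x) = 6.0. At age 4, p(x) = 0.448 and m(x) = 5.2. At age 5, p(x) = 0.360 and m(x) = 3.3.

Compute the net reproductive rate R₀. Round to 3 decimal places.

2.185

Survivorship from birth: l_x = p_1·p_2·…·p_x.
  l_1 = 0.46000
  l_2 = 0.31234
  l_3 = 0.13025
  l_4 = 0.05835
  l_5 = 0.02101
R₀ = Σ l_x m(x):
  age 1: 0.46000 × 0.0 = 0.0000
  age 2: 0.31234 × 3.3 = 1.0307
  age 3: 0.13025 × 6.0 = 0.7815
  age 4: 0.05835 × 5.2 = 0.3034
  age 5: 0.02101 × 3.3 = 0.0693
R₀ = 0.0000 + 1.0307 + 0.7815 + 0.3034 + 0.0693 = 2.1850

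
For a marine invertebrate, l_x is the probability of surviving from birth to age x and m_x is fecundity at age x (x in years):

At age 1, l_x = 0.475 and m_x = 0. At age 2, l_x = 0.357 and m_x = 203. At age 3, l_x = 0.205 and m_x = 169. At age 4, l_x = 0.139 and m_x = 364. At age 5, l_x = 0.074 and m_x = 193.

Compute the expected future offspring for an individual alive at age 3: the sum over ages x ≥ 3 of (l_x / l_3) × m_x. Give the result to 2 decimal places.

485.48

l_3 = 0.205. Conditional survival from age 3 to x is l_x / l_3.
  x=3: (0.205/0.205) × 169 = 169.0000
  x=4: (0.139/0.205) × 364 = 246.8098
  x=5: (0.074/0.205) × 193 = 69.6683
Sum = 169.0000 + 246.8098 + 69.6683 = 485.4780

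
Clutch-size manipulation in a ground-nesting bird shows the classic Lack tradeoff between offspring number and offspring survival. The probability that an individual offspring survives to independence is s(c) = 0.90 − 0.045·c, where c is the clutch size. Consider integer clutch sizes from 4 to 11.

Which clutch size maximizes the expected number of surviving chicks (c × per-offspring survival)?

Expected surviving chicks = c × s(c):
  c=4: 4 × 0.720 = 2.880
  c=5: 5 × 0.675 = 3.375
  c=6: 6 × 0.630 = 3.780
  c=7: 7 × 0.585 = 4.095
  c=8: 8 × 0.540 = 4.320
  c=9: 9 × 0.495 = 4.455
  c=10: 10 × 0.450 = 4.500
  c=11: 11 × 0.405 = 4.455
Maximum at c = 10 (4.500 surviving chicks).

10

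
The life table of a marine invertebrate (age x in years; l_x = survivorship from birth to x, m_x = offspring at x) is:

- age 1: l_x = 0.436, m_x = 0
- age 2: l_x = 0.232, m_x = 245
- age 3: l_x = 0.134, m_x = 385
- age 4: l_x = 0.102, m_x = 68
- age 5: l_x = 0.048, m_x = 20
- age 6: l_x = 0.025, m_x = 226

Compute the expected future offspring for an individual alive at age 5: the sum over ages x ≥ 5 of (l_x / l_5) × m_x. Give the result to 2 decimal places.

137.71

l_5 = 0.048. Conditional survival from age 5 to x is l_x / l_5.
  x=5: (0.048/0.048) × 20 = 20.0000
  x=6: (0.025/0.048) × 226 = 117.7083
Sum = 20.0000 + 117.7083 = 137.7083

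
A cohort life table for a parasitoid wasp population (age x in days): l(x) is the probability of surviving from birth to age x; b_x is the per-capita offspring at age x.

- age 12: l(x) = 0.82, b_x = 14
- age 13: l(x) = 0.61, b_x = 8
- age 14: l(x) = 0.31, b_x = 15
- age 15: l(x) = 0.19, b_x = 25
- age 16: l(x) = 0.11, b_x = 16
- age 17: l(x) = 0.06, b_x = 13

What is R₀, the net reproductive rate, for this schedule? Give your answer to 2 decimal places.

R₀ = Σ l(x) b_x:
  age 12: 0.82 × 14 = 11.4800
  age 13: 0.61 × 8 = 4.8800
  age 14: 0.31 × 15 = 4.6500
  age 15: 0.19 × 25 = 4.7500
  age 16: 0.11 × 16 = 1.7600
  age 17: 0.06 × 13 = 0.7800
R₀ = 11.4800 + 4.8800 + 4.6500 + 4.7500 + 1.7600 + 0.7800 = 28.3000

28.30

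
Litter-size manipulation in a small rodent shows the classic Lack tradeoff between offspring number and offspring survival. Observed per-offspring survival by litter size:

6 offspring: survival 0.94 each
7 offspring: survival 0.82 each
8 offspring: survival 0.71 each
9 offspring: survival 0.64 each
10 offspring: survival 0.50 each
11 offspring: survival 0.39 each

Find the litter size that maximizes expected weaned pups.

Expected weaned pups = c × s(c):
  c=6: 6 × 0.94 = 5.640
  c=7: 7 × 0.82 = 5.740
  c=8: 8 × 0.71 = 5.680
  c=9: 9 × 0.64 = 5.760
  c=10: 10 × 0.50 = 5.000
  c=11: 11 × 0.39 = 4.290
Maximum at c = 9 (5.760 weaned pups).

9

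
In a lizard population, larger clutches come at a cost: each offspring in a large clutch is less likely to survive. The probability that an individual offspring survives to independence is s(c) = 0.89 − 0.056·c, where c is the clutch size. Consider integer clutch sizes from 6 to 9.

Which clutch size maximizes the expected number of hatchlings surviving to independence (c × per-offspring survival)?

Expected hatchlings surviving to independence = c × s(c):
  c=6: 6 × 0.554 = 3.324
  c=7: 7 × 0.498 = 3.486
  c=8: 8 × 0.442 = 3.536
  c=9: 9 × 0.386 = 3.474
Maximum at c = 8 (3.536 hatchlings surviving to independence).

8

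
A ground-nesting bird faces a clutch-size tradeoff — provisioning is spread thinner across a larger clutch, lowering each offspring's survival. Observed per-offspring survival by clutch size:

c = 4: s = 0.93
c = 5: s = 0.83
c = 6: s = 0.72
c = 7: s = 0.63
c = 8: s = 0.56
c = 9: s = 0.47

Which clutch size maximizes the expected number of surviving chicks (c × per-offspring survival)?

Expected surviving chicks = c × s(c):
  c=4: 4 × 0.93 = 3.720
  c=5: 5 × 0.83 = 4.150
  c=6: 6 × 0.72 = 4.320
  c=7: 7 × 0.63 = 4.410
  c=8: 8 × 0.56 = 4.480
  c=9: 9 × 0.47 = 4.230
Maximum at c = 8 (4.480 surviving chicks).

8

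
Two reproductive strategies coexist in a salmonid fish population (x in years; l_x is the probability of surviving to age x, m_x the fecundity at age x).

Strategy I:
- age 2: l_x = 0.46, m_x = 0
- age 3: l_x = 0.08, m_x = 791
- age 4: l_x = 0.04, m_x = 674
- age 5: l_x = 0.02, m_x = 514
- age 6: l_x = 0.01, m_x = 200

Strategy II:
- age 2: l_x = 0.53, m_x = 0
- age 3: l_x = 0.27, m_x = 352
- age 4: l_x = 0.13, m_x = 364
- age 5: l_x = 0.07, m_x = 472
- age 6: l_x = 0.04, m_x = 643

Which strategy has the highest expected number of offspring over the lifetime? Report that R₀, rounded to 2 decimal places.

Strategy I: R₀ = 0.46×0 + 0.08×791 + 0.04×674 + 0.02×514 + 0.01×200 = 102.5200
Strategy II: R₀ = 0.53×0 + 0.27×352 + 0.13×364 + 0.07×472 + 0.04×643 = 201.1200
Highest R₀: strategy II with 201.1200.

201.12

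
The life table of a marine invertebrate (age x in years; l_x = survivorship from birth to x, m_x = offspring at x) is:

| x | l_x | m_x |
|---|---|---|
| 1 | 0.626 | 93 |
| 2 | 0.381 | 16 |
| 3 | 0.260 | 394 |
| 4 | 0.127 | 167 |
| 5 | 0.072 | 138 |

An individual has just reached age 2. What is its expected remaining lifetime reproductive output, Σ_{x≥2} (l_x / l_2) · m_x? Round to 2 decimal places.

366.62

l_2 = 0.381. Conditional survival from age 2 to x is l_x / l_2.
  x=2: (0.381/0.381) × 16 = 16.0000
  x=3: (0.260/0.381) × 394 = 268.8714
  x=4: (0.127/0.381) × 167 = 55.6667
  x=5: (0.072/0.381) × 138 = 26.0787
Sum = 16.0000 + 268.8714 + 55.6667 + 26.0787 = 366.6168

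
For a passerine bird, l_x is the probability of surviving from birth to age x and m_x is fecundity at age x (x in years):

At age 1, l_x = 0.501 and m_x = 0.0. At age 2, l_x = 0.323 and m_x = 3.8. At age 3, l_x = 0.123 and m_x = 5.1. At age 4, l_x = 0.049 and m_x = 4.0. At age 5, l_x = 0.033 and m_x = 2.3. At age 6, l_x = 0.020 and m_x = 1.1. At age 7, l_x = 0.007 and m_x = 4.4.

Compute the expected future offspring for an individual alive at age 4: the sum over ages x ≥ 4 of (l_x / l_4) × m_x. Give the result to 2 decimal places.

l_4 = 0.049. Conditional survival from age 4 to x is l_x / l_4.
  x=4: (0.049/0.049) × 4.0 = 4.0000
  x=5: (0.033/0.049) × 2.3 = 1.5490
  x=6: (0.020/0.049) × 1.1 = 0.4490
  x=7: (0.007/0.049) × 4.4 = 0.6286
Sum = 4.0000 + 1.5490 + 0.4490 + 0.6286 = 6.6265

6.63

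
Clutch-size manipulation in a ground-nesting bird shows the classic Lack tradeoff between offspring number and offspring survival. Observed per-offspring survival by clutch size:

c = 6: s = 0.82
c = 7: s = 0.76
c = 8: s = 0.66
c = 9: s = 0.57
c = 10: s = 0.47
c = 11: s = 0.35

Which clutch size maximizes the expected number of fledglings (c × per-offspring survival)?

7

Expected fledglings = c × s(c):
  c=6: 6 × 0.82 = 4.920
  c=7: 7 × 0.76 = 5.320
  c=8: 8 × 0.66 = 5.280
  c=9: 9 × 0.57 = 5.130
  c=10: 10 × 0.47 = 4.700
  c=11: 11 × 0.35 = 3.850
Maximum at c = 7 (5.320 fledglings).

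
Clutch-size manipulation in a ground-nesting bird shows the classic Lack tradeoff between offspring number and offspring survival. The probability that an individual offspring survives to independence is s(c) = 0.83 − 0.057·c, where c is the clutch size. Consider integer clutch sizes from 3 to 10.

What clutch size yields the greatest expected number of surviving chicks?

Expected surviving chicks = c × s(c):
  c=3: 3 × 0.659 = 1.977
  c=4: 4 × 0.602 = 2.408
  c=5: 5 × 0.545 = 2.725
  c=6: 6 × 0.488 = 2.928
  c=7: 7 × 0.431 = 3.017
  c=8: 8 × 0.374 = 2.992
  c=9: 9 × 0.317 = 2.853
  c=10: 10 × 0.260 = 2.600
Maximum at c = 7 (3.017 surviving chicks).

7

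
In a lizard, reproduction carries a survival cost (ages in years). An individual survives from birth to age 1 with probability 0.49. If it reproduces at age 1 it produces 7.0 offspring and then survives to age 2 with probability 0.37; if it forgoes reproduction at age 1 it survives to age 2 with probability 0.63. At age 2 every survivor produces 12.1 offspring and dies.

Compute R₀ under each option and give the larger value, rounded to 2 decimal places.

5.62

breed at age 1: R₀ = 0.49 × (7.0 + 0.37 × 12.1) = 0.49 × 11.4770 = 5.6237
delay to age 2: R₀ = 0.49 × (0.63 × 12.1) = 0.49 × 7.6230 = 3.7353
Higher: breed at age 1 (5.6237).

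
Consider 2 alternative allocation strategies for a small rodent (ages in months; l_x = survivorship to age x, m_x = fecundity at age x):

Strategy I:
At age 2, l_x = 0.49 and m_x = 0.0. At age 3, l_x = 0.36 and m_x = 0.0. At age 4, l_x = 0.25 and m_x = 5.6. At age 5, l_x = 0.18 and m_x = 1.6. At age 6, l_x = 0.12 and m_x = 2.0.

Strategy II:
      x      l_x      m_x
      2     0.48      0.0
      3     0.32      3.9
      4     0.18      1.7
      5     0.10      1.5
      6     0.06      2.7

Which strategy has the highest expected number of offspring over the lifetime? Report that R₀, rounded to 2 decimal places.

1.93

Strategy I: R₀ = 0.49×0.0 + 0.36×0.0 + 0.25×5.6 + 0.18×1.6 + 0.12×2.0 = 1.9280
Strategy II: R₀ = 0.48×0.0 + 0.32×3.9 + 0.18×1.7 + 0.10×1.5 + 0.06×2.7 = 1.8660
Highest R₀: strategy I with 1.9280.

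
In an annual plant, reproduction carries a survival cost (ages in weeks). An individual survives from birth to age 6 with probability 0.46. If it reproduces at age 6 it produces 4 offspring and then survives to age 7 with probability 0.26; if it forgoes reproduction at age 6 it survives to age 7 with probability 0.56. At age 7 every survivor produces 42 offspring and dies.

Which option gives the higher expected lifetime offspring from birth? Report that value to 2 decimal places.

breed at age 6: R₀ = 0.46 × (4 + 0.26 × 42) = 0.46 × 14.9200 = 6.8632
delay to age 7: R₀ = 0.46 × (0.56 × 42) = 0.46 × 23.5200 = 10.8192
Higher: delay to age 7 (10.8192).

10.82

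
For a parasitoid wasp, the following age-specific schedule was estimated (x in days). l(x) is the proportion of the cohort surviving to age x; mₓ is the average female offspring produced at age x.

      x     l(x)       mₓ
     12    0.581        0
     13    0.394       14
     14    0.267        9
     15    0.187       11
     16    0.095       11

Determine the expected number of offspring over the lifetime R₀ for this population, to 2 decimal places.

R₀ = Σ l(x) mₓ:
  age 12: 0.581 × 0 = 0.0000
  age 13: 0.394 × 14 = 5.5160
  age 14: 0.267 × 9 = 2.4030
  age 15: 0.187 × 11 = 2.0570
  age 16: 0.095 × 11 = 1.0450
R₀ = 0.0000 + 5.5160 + 2.4030 + 2.0570 + 1.0450 = 11.0210

11.02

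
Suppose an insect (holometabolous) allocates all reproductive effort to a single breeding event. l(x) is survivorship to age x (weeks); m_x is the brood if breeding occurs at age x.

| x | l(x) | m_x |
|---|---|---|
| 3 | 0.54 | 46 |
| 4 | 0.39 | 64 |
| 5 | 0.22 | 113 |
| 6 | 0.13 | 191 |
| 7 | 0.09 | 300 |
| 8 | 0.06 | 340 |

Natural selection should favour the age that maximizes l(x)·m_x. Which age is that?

7

Expected offspring if breeding at age x = l(x) × m_x:
  age 3: 0.54 × 46 = 24.840
  age 4: 0.39 × 64 = 24.960
  age 5: 0.22 × 113 = 24.860
  age 6: 0.13 × 191 = 24.830
  age 7: 0.09 × 300 = 27.000
  age 8: 0.06 × 340 = 20.400
Maximum at age 7 (27.000).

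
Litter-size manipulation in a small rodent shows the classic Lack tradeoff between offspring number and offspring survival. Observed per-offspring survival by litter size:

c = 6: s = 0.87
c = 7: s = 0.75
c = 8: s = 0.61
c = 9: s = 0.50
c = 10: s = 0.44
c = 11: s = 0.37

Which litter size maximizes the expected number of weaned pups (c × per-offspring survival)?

Expected weaned pups = c × s(c):
  c=6: 6 × 0.87 = 5.220
  c=7: 7 × 0.75 = 5.250
  c=8: 8 × 0.61 = 4.880
  c=9: 9 × 0.50 = 4.500
  c=10: 10 × 0.44 = 4.400
  c=11: 11 × 0.37 = 4.070
Maximum at c = 7 (5.250 weaned pups).

7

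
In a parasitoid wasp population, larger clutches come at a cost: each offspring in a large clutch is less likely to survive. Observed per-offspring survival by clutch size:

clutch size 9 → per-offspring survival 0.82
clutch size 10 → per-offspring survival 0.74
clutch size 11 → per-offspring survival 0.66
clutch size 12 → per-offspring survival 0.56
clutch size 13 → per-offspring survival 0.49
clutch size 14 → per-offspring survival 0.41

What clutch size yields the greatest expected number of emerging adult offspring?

Expected emerging adult offspring = c × s(c):
  c=9: 9 × 0.82 = 7.380
  c=10: 10 × 0.74 = 7.400
  c=11: 11 × 0.66 = 7.260
  c=12: 12 × 0.56 = 6.720
  c=13: 13 × 0.49 = 6.370
  c=14: 14 × 0.41 = 5.740
Maximum at c = 10 (7.400 emerging adult offspring).

10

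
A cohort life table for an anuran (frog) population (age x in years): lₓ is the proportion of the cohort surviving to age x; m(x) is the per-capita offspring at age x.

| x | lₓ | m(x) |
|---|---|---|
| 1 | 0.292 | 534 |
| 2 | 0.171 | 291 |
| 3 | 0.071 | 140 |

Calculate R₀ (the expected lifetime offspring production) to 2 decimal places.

R₀ = Σ lₓ m(x):
  age 1: 0.292 × 534 = 155.9280
  age 2: 0.171 × 291 = 49.7610
  age 3: 0.071 × 140 = 9.9400
R₀ = 155.9280 + 49.7610 + 9.9400 = 215.6290

215.63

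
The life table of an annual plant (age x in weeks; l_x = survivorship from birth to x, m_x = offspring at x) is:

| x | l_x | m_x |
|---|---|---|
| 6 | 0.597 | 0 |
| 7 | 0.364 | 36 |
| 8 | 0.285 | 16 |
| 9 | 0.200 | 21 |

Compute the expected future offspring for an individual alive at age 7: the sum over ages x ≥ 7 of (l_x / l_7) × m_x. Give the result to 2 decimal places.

l_7 = 0.364. Conditional survival from age 7 to x is l_x / l_7.
  x=7: (0.364/0.364) × 36 = 36.0000
  x=8: (0.285/0.364) × 16 = 12.5275
  x=9: (0.200/0.364) × 21 = 11.5385
Sum = 36.0000 + 12.5275 + 11.5385 = 60.0659

60.07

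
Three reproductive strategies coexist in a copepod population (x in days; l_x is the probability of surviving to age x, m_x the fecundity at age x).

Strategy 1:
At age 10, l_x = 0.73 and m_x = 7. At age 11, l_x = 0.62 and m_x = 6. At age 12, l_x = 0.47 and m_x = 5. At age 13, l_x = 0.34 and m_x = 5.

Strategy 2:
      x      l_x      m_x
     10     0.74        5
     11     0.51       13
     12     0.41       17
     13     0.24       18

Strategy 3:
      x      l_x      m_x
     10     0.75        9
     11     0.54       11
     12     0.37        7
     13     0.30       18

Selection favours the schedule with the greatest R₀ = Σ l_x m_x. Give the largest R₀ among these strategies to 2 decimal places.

Strategy 1: R₀ = 0.73×7 + 0.62×6 + 0.47×5 + 0.34×5 = 12.8800
Strategy 2: R₀ = 0.74×5 + 0.51×13 + 0.41×17 + 0.24×18 = 21.6200
Strategy 3: R₀ = 0.75×9 + 0.54×11 + 0.37×7 + 0.30×18 = 20.6800
Highest R₀: strategy 2 with 21.6200.

21.62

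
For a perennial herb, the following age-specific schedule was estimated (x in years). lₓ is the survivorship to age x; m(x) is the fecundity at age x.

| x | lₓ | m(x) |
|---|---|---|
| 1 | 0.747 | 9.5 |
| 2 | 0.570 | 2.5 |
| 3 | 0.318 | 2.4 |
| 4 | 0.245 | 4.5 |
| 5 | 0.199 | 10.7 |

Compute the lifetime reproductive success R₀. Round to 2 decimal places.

R₀ = Σ lₓ m(x):
  age 1: 0.747 × 9.5 = 7.0965
  age 2: 0.570 × 2.5 = 1.4250
  age 3: 0.318 × 2.4 = 0.7632
  age 4: 0.245 × 4.5 = 1.1025
  age 5: 0.199 × 10.7 = 2.1293
R₀ = 7.0965 + 1.4250 + 0.7632 + 1.1025 + 2.1293 = 12.5165

12.52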